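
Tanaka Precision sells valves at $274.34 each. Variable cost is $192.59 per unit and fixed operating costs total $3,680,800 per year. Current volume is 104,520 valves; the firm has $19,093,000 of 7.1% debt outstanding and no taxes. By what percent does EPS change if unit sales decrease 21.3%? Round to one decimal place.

Contribution at this volume is 104,520 × $81.75 = $8,544,510.00.
Operating income = contribution − fixed costs = $8,544,510.00 − $3,680,800 = $4,863,710.00.
After interest of $1,355,603.00, pre-tax earnings = $3,508,107.00.
DCL = total CM / (EBIT − I) = $8,544,510.00 / $3,508,107.00 = 2.4356.
EPS therefore changes by 2.4356 × (-21.3%) = -51.9%.

-51.9%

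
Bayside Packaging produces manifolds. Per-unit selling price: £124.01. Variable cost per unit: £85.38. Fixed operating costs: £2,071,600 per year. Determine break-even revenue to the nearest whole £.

Contribution margin per unit = £124.01 − £85.38 = £38.63, a CM ratio of £38.63 ÷ £124.01 = 0.3115.
Break-even sales = FC ÷ CM ratio = £2,071,600 × £124.01 / £38.63 = £6,650,249.

£6,650,249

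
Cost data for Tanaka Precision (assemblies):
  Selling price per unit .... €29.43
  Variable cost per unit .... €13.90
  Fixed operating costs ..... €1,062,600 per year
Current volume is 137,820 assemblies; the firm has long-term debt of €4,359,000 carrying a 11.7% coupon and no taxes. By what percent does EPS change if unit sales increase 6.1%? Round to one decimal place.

+23.0%

Total contribution margin = 137,820 × €15.53 = €2,140,344.60.
Operating income = contribution − fixed costs = €2,140,344.60 − €1,062,600 = €1,077,744.60.
After interest of €510,003.00, pre-tax earnings = €567,741.60.
Degree of combined leverage = contribution ÷ (EBIT − I) = €2,140,344.60 ÷ €567,741.60 = 3.7699.
EPS therefore changes by 3.7699 × (+6.1%) = +23.0%.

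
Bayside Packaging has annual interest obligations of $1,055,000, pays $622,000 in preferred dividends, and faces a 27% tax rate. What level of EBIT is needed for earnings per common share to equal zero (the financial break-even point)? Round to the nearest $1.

$1,907,055

Grossing the preferred dividend up to pre-tax terms: $622,000 / (1 − 0.27) = $852,054.79.
Financial break-even EBIT = interest + D_p ÷ (1 − t) = $1,055,000 + $852,054.79 = $1,907,054.79.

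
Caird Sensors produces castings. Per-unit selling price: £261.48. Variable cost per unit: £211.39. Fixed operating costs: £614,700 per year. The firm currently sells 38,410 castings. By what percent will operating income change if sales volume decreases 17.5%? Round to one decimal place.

Total contribution margin = 38,410 × £50.09 = £1,923,956.90.
EBIT = £1,923,956.90 − £614,700 = £1,309,256.90.
So DOL = total CM / EBIT = £1,923,956.90 / £1,309,256.90 = 1.4695.
So EBIT moves 1.4695 × (-17.5%) = -25.7%.

-25.7%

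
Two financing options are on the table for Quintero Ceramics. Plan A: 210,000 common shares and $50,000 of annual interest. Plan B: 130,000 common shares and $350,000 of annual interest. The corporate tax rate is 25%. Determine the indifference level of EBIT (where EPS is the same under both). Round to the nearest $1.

At indifference, (EBIT − 50,000)(1 − t)/210,000 = (EBIT − 350,000)(1 − t)/130,000.
The (1 − t) factor cancels: (EBIT − 50,000) × 130,000 = (EBIT − 350,000) × 210,000.
EBIT × (210,000 − 130,000) = 350,000 × 210,000 − 50,000 × 130,000 = 67,000,000,000, so EBIT = 67,000,000,000 ÷ 80,000 = 837,500.00.

$837,500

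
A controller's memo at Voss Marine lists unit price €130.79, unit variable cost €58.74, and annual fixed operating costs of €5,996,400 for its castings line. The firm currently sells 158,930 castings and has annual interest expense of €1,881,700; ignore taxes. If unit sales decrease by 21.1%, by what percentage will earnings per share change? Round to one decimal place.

-67.6%

Contribution at this volume is 158,930 × €72.05 = €11,450,906.50.
Subtracting fixed costs: EBIT = €11,450,906.50 − €5,996,400 = €5,454,506.50.
After interest of €1,881,700.00, pre-tax earnings = €3,572,806.50.
Degree of combined leverage = contribution ÷ (EBIT − I) = €11,450,906.50 ÷ €3,572,806.50 = 3.2050.
EPS therefore changes by 3.2050 × (-21.1%) = -67.6%.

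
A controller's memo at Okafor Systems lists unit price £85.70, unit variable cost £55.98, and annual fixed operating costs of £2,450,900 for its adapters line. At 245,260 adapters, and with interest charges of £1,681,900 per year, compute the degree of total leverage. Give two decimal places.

2.31

At 245,260 units, contribution = 245,260 × £29.72 = £7,289,127.20.
EBIT = £7,289,127.20 − £2,450,900 = £4,838,227.20. Interest = £1,681,900.00, so EBIT − I = £3,156,327.20.
Degree of total leverage = total CM / (EBIT − interest) = £7,289,127.20 / £3,156,327.20 = 2.3094.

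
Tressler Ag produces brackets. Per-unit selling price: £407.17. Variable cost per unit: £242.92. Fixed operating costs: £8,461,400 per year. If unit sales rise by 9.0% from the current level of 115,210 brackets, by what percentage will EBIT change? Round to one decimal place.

Contribution at this volume is 115,210 × £164.25 = £18,923,242.50.
Subtracting fixed costs: EBIT = £18,923,242.50 − £8,461,400 = £10,461,842.50.
Degree of operating leverage = £18,923,242.50 / £10,461,842.50 = 1.8088.
So EBIT moves 1.8088 × (+9.0%) = +16.3%.

+16.3%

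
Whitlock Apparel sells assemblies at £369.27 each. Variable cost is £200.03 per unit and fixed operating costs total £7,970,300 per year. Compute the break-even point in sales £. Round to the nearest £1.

CM per unit = £369.27 − £200.03 = £169.24; CM ratio = £169.24 / £369.27 = 0.4583.
Break-even sales = FC ÷ CM ratio = £7,970,300 × £369.27 / £169.24 = £17,390,645.

£17,390,645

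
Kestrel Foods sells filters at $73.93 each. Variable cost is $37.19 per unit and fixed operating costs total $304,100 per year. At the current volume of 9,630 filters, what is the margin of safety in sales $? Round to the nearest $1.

Each unit contributes $73.93 − $37.19 = $36.74. Break-even units = $304,100 ÷ $36.74 = 8,277.08; break-even revenue = 8,277.08 × $73.93 = $611,924.69.
Actual sales revenue = 9,630 × $73.93 = $711,945.90.
Margin of safety = $711,945.90 − $611,924.69 = $100,021.

$100,021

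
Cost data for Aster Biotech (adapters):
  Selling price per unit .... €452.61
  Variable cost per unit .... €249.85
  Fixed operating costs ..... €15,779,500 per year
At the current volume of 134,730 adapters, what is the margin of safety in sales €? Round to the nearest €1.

€25,756,435

Unit CM = price − variable cost = €452.61 − €249.85 = €202.76. Break-even units = €15,779,500 ÷ €202.76 = 77,823.54; break-even revenue = 77,823.54 × €452.61 = €35,223,710.27.
Current sales = 134,730 × €452.61 = €60,980,145.30.
Margin of safety = €60,980,145.30 − €35,223,710.27 = €25,756,435.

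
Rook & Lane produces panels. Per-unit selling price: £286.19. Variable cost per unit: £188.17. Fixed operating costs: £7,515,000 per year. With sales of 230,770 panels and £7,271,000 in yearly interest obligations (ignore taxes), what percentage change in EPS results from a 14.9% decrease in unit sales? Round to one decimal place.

Total contribution margin = 230,770 × £98.02 = £22,620,075.40.
Subtracting fixed costs: EBIT = £22,620,075.40 − £7,515,000 = £15,105,075.40.
Interest = £7,271,000.00, so EBIT − I = £7,834,075.40.
DCL = total CM / (EBIT − I) = £22,620,075.40 / £7,834,075.40 = 2.8874.
EPS therefore changes by 2.8874 × (-14.9%) = -43.0%.

-43.0%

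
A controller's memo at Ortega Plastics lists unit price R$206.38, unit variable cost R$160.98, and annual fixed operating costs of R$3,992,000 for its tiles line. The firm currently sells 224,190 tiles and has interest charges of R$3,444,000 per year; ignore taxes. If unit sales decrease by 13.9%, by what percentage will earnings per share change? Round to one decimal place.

-51.6%

At 224,190 units, contribution = 224,190 × R$45.40 = R$10,178,226.00.
Operating income = contribution − fixed costs = R$10,178,226.00 − R$3,992,000 = R$6,186,226.00.
Interest = R$3,444,000.00, so EBIT − I = R$2,742,226.00.
DCL = total CM / (EBIT − I) = R$10,178,226.00 / R$2,742,226.00 = 3.7117.
EPS therefore changes by 3.7117 × (-13.9%) = -51.6%.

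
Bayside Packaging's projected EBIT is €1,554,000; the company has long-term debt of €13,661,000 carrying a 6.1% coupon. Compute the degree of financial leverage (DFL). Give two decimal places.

2.16

Annual interest charges come to €833,321.00.
DFL = EBIT ÷ (EBIT − I) = €1,554,000 ÷ (€1,554,000 − €833,321.00) = €1,554,000 ÷ €720,679.00 = 2.1563.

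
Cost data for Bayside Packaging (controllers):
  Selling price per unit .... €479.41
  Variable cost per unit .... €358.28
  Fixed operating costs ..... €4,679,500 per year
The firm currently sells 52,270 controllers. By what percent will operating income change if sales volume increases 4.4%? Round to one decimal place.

Total contribution margin = 52,270 × €121.13 = €6,331,465.10.
EBIT = €6,331,465.10 − €4,679,500 = €1,651,965.10.
DOL = contribution ÷ EBIT = €6,331,465.10 ÷ €1,651,965.10 = 3.8327.
Operating income changes by 3.8327 × +4.4% = +16.9%.

+16.9%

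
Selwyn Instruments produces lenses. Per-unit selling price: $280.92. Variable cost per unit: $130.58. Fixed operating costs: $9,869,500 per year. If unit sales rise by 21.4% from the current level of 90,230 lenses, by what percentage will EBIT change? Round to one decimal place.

+78.5%

Contribution at this volume is 90,230 × $150.34 = $13,565,178.20.
EBIT = $13,565,178.20 − $9,869,500 = $3,695,678.20.
DOL = contribution ÷ EBIT = $13,565,178.20 ÷ $3,695,678.20 = 3.6706.
%ΔEBIT = DOL × %ΔSales = 3.6706 × +21.4% = +78.5%.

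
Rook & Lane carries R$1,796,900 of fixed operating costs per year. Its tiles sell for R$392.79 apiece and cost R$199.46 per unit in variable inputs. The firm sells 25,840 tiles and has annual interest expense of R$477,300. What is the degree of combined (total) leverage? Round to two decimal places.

1.84

At 25,840 units, contribution = 25,840 × R$193.33 = R$4,995,647.20.
Subtracting fixed costs: EBIT = R$4,995,647.20 − R$1,796,900 = R$3,198,747.20. Interest = R$477,300.00.
DOL = R$4,995,647.20 ÷ R$3,198,747.20 = 1.5618; DFL = R$3,198,747.20 ÷ R$2,721,447.20 = 1.1754.
Combined leverage = 1.5618 × 1.1754 = 1.8357.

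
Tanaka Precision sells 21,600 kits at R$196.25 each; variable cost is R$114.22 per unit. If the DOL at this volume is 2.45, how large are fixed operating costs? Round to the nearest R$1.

R$1,048,645

Contribution at this volume is 21,600 × R$82.03 = R$1,771,848.00.
DOL = contribution / EBIT, so EBIT = R$1,771,848.00 / 2.45 = R$723,203.27.
Fixed costs = CM − EBIT = R$1,771,848.00 − R$723,203.27 = R$1,048,645.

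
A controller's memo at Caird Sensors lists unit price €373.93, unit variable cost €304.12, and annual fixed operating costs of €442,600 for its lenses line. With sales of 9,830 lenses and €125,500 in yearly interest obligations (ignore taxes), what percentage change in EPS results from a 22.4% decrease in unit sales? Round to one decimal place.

Total contribution margin = 9,830 × €69.81 = €686,232.30.
Operating income = contribution − fixed costs = €686,232.30 − €442,600 = €243,632.30.
Interest = €125,500.00, so EBIT − I = €118,132.30.
DCL = total CM / (EBIT − I) = €686,232.30 / €118,132.30 = 5.8090.
%ΔEPS = DCL × %ΔSales = 5.8090 × -22.4% = -130.1%.

-130.1%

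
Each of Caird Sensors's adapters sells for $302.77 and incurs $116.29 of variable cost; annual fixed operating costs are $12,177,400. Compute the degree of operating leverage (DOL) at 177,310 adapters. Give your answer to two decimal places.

At 177,310 units, contribution = 177,310 × $186.48 = $33,064,768.80.
EBIT = $33,064,768.80 − $12,177,400 = $20,887,368.80.
DOL = contribution ÷ EBIT = $33,064,768.80 ÷ $20,887,368.80 = 1.5830.

1.58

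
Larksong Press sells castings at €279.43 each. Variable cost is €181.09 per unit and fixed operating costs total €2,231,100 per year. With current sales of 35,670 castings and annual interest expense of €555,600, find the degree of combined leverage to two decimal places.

At 35,670 units, contribution = 35,670 × €98.34 = €3,507,787.80.
Operating income = contribution − fixed costs = €3,507,787.80 − €2,231,100 = €1,276,687.80. Interest = €555,600.00.
DOL = €3,507,787.80 ÷ €1,276,687.80 = 2.7476; DFL = €1,276,687.80 ÷ €721,087.80 = 1.7705.
Combined leverage = 2.7476 × 1.7705 = 4.8646.

4.86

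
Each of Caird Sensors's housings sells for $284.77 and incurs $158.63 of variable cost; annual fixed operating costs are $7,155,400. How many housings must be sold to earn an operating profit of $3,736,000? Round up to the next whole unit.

Unit CM = price − variable cost = $284.77 − $158.63 = $126.14.
Need Q such that Q × $126.14 − $7,155,400 = $3,736,000, i.e. Q = $10,891,400 / $126.14 = 86,343.75 → 86,344.

86,344 housings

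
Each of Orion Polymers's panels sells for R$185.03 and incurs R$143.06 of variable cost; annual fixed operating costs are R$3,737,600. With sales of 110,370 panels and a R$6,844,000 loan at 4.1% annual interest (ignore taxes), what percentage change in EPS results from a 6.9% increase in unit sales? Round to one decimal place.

+52.1%

Contribution at this volume is 110,370 × R$41.97 = R$4,632,228.90.
Operating income = contribution − fixed costs = R$4,632,228.90 − R$3,737,600 = R$894,628.90.
After interest of R$280,604.00, pre-tax earnings = R$614,024.90.
Degree of combined leverage = contribution ÷ (EBIT − I) = R$4,632,228.90 ÷ R$614,024.90 = 7.5440.
EPS therefore changes by 7.5440 × (+6.9%) = +52.1%.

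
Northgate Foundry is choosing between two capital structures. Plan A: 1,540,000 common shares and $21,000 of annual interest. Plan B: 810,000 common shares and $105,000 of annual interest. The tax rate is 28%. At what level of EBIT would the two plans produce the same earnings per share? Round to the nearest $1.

$198,205

Set EPS_A = EPS_B: (EBIT − $21,000)(1 − 0.28) ÷ 1,540,000 = (EBIT − $105,000)(1 − 0.28) ÷ 810,000.
Cancelling (1 − t) and cross-multiplying: 810,000·(EBIT − 21,000) = 1,540,000·(EBIT − 105,000).
EBIT × (1,540,000 − 810,000) = 105,000 × 1,540,000 − 21,000 × 810,000 = 144,690,000,000, so EBIT = 144,690,000,000 ÷ 730,000 = 198,205.48.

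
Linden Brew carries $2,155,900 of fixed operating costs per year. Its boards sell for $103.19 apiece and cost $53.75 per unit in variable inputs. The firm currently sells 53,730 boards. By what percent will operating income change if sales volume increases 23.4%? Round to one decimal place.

+124.2%

Total contribution margin = 53,730 × $49.44 = $2,656,411.20.
Operating income = contribution − fixed costs = $2,656,411.20 − $2,155,900 = $500,511.20.
DOL = contribution ÷ EBIT = $2,656,411.20 ÷ $500,511.20 = 5.3074.
%ΔEBIT = DOL × %ΔSales = 5.3074 × +23.4% = +124.2%.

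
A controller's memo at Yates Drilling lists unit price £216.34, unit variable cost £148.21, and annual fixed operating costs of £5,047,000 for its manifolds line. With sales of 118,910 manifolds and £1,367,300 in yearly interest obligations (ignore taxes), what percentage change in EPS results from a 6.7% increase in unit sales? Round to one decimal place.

Total contribution margin = 118,910 × £68.13 = £8,101,338.30.
EBIT = £8,101,338.30 − £5,047,000 = £3,054,338.30.
Interest = £1,367,300.00, so EBIT − I = £1,687,038.30.
DCL = total CM / (EBIT − I) = £8,101,338.30 / £1,687,038.30 = 4.8021.
EPS therefore changes by 4.8021 × (+6.7%) = +32.2%.

+32.2%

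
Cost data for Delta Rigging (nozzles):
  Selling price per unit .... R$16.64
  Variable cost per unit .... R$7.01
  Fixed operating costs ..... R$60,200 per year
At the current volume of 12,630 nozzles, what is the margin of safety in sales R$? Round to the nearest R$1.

R$106,142

Unit CM = price − variable cost = R$16.64 − R$7.01 = R$9.63. Break-even units = R$60,200 ÷ R$9.63 = 6,251.30; break-even revenue = 6,251.30 × R$16.64 = R$104,021.60.
Actual sales revenue = 12,630 × R$16.64 = R$210,163.20.
Margin of safety = R$210,163.20 − R$104,021.60 = R$106,142.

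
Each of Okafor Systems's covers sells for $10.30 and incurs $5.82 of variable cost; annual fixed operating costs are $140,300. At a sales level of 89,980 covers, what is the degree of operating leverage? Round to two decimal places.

Total contribution margin = 89,980 × $4.48 = $403,110.40.
Operating income = contribution − fixed costs = $403,110.40 − $140,300 = $262,810.40.
So DOL = total CM / EBIT = $403,110.40 / $262,810.40 = 1.5338.

1.53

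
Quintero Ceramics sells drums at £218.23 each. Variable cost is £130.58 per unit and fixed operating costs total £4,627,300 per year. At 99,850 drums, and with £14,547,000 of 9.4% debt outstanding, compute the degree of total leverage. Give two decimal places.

3.17

Contribution at this volume is 99,850 × £87.65 = £8,751,852.50.
Subtracting fixed costs: EBIT = £8,751,852.50 − £4,627,300 = £4,124,552.50. Interest = £1,367,418.00.
DOL = £8,751,852.50 ÷ £4,124,552.50 = 2.1219; DFL = £4,124,552.50 ÷ £2,757,134.50 = 1.4960.
DCL = DOL × DFL = 2.1219 × 1.4960 = 3.1744.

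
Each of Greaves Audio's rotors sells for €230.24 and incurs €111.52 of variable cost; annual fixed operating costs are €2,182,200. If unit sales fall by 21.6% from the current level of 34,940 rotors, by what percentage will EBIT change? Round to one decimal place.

Contribution at this volume is 34,940 × €118.72 = €4,148,076.80.
Operating income = contribution − fixed costs = €4,148,076.80 − €2,182,200 = €1,965,876.80.
Degree of operating leverage = €4,148,076.80 / €1,965,876.80 = 2.1100.
Operating income changes by 2.1100 × -21.6% = -45.6%.

-45.6%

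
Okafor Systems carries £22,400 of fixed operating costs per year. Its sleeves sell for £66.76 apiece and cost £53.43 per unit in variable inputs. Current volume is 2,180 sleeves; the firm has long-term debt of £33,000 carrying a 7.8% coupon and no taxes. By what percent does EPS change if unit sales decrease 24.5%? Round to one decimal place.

-174.3%

Contribution at this volume is 2,180 × £13.33 = £29,059.40.
EBIT = £29,059.40 − £22,400 = £6,659.40.
After interest of £2,574.00, pre-tax earnings = £4,085.40.
Degree of combined leverage = contribution ÷ (EBIT − I) = £29,059.40 ÷ £4,085.40 = 7.1130.
EPS therefore changes by 7.1130 × (-24.5%) = -174.3%.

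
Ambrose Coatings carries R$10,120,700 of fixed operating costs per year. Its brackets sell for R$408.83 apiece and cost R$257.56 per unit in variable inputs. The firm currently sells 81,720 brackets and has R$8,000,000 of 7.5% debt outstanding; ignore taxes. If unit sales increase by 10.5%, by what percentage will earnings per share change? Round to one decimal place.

+79.1%

Contribution at this volume is 81,720 × R$151.27 = R$12,361,784.40.
Operating income = contribution − fixed costs = R$12,361,784.40 − R$10,120,700 = R$2,241,084.40.
Interest = R$600,000.00, so EBIT − I = R$1,641,084.40.
DCL = total CM / (EBIT − I) = R$12,361,784.40 / R$1,641,084.40 = 7.5327.
%ΔEPS = DCL × %ΔSales = 7.5327 × +10.5% = +79.1%.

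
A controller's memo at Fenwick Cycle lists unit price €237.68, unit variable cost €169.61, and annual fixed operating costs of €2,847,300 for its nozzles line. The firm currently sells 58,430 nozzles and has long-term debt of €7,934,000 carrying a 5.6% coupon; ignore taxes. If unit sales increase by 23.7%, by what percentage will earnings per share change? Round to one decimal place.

Contribution at this volume is 58,430 × €68.07 = €3,977,330.10.
Subtracting fixed costs: EBIT = €3,977,330.10 − €2,847,300 = €1,130,030.10.
After interest of €444,304.00, pre-tax earnings = €685,726.10.
DCL = total CM / (EBIT − I) = €3,977,330.10 / €685,726.10 = 5.8002.
EPS therefore changes by 5.8002 × (+23.7%) = +137.5%.

+137.5%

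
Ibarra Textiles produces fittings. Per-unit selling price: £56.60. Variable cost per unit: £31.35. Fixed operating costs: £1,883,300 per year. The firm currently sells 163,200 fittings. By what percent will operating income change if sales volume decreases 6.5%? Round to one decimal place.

-12.0%

At 163,200 units, contribution = 163,200 × £25.25 = £4,120,800.00.
Subtracting fixed costs: EBIT = £4,120,800.00 − £1,883,300 = £2,237,500.00.
Degree of operating leverage = £4,120,800.00 / £2,237,500.00 = 1.8417.
Operating income changes by 1.8417 × -6.5% = -12.0%.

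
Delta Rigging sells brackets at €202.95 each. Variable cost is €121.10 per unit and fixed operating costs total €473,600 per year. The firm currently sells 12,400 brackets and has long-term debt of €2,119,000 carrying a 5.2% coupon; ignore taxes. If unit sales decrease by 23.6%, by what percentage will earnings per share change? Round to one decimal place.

-55.6%

Contribution at this volume is 12,400 × €81.85 = €1,014,940.00.
EBIT = €1,014,940.00 − €473,600 = €541,340.00.
Interest = €110,188.00, so EBIT − I = €431,152.00.
DCL = total CM / (EBIT − I) = €1,014,940.00 / €431,152.00 = 2.3540.
EPS therefore changes by 2.3540 × (-23.6%) = -55.6%.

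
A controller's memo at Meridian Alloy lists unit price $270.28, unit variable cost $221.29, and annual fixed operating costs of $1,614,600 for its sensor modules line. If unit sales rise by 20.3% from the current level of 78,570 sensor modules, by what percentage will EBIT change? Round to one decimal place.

At 78,570 units, contribution = 78,570 × $48.99 = $3,849,144.30.
Subtracting fixed costs: EBIT = $3,849,144.30 − $1,614,600 = $2,234,544.30.
DOL = contribution ÷ EBIT = $3,849,144.30 ÷ $2,234,544.30 = 1.7226.
Operating income changes by 1.7226 × +20.3% = +35.0%.

+35.0%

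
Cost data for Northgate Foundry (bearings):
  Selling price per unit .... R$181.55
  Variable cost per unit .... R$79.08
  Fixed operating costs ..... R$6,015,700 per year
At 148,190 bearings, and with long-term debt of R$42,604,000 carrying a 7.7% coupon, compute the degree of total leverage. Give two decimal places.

Total contribution margin = 148,190 × R$102.47 = R$15,185,029.30.
EBIT = R$15,185,029.30 − R$6,015,700 = R$9,169,329.30. Interest = R$3,280,508.00.
DOL = R$15,185,029.30 ÷ R$9,169,329.30 = 1.6561; DFL = R$9,169,329.30 ÷ R$5,888,821.30 = 1.5571.
Combined leverage = 1.6561 × 1.5571 = 2.5787.

2.58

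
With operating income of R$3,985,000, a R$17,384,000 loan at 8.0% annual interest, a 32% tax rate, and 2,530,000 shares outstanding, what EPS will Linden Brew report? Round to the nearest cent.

Pre-tax income = R$3,985,000 − R$1,390,720.00 = R$2,594,280.00.
After tax at 32%: net income = R$2,594,280.00 × 0.68 = R$1,764,110.40.
EPS = R$1,764,110.40 ÷ 2,530,000 = R$0.70.

R$0.70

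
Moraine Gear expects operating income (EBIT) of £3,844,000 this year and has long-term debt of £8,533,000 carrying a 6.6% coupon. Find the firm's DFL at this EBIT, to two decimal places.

Interest = £563,178.00.
Degree of financial leverage = EBIT / (EBIT − interest) = £3,844,000 / £3,280,822.00 = 1.1717.

1.17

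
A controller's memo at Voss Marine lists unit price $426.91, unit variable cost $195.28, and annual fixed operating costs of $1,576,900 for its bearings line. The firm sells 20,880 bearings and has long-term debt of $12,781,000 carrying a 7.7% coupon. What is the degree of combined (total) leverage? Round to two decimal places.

Contribution at this volume is 20,880 × $231.63 = $4,836,434.40.
EBIT = $4,836,434.40 − $1,576,900 = $3,259,534.40. Interest = $984,137.00, so EBIT − I = $2,275,397.40.
DCL = contribution ÷ (EBIT − I) = $4,836,434.40 ÷ $2,275,397.40 = 2.1255.

2.13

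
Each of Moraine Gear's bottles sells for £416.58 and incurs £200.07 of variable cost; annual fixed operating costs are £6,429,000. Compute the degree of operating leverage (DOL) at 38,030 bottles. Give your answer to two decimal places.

Contribution at this volume is 38,030 × £216.51 = £8,233,875.30.
Operating income = contribution − fixed costs = £8,233,875.30 − £6,429,000 = £1,804,875.30.
Degree of operating leverage = £8,233,875.30 / £1,804,875.30 = 4.5620.

4.56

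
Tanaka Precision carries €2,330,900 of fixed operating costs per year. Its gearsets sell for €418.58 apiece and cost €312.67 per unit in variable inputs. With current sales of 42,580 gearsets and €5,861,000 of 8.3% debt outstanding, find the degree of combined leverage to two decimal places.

At 42,580 units, contribution = 42,580 × €105.91 = €4,509,647.80.
Subtracting fixed costs: EBIT = €4,509,647.80 − €2,330,900 = €2,178,747.80. Interest = €486,463.00, so EBIT − I = €1,692,284.80.
Degree of total leverage = total CM / (EBIT − interest) = €4,509,647.80 / €1,692,284.80 = 2.6648.

2.66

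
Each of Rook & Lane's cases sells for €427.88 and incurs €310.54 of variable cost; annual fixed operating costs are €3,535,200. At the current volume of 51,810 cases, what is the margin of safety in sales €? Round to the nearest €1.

€9,277,365

Contribution margin per unit = €427.88 − €310.54 = €117.34. Break-even units = €3,535,200 ÷ €117.34 = 30,127.83; break-even revenue = 30,127.83 × €427.88 = €12,891,097.46.
Current sales = 51,810 × €427.88 = €22,168,462.80.
Margin of safety = €22,168,462.80 − €12,891,097.46 = €9,277,365.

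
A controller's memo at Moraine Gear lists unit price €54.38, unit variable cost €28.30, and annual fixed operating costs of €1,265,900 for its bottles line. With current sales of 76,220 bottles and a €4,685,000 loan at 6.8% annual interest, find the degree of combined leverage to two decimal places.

Total contribution margin = 76,220 × €26.08 = €1,987,817.60.
Operating income = contribution − fixed costs = €1,987,817.60 − €1,265,900 = €721,917.60. Interest = €318,580.00.
DOL = €1,987,817.60 ÷ €721,917.60 = 2.7535; DFL = €721,917.60 ÷ €403,337.60 = 1.7899.
Combined leverage = 2.7535 × 1.7899 = 4.9285.

4.93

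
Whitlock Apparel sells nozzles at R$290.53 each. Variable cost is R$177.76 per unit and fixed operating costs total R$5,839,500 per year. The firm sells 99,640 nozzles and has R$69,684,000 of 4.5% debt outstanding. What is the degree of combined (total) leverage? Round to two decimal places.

4.97

Total contribution margin = 99,640 × R$112.77 = R$11,236,402.80.
Subtracting fixed costs: EBIT = R$11,236,402.80 − R$5,839,500 = R$5,396,902.80. Interest = R$3,135,780.00, so EBIT − I = R$2,261,122.80.
Degree of total leverage = total CM / (EBIT − interest) = R$11,236,402.80 / R$2,261,122.80 = 4.9694.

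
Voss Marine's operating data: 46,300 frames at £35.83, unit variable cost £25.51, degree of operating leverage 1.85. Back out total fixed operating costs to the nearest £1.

At 46,300 units, contribution = 46,300 × £10.32 = £477,816.00.
DOL = contribution / EBIT, so EBIT = £477,816.00 / 1.85 = £258,278.92.
And FC = contribution − EBIT = £477,816.00 − £258,278.92 = £219,537.

£219,537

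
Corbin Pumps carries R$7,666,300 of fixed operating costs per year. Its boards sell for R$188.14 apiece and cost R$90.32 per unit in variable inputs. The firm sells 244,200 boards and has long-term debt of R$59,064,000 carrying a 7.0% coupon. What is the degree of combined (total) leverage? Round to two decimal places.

Contribution at this volume is 244,200 × R$97.82 = R$23,887,644.00.
Subtracting fixed costs: EBIT = R$23,887,644.00 − R$7,666,300 = R$16,221,344.00. Interest = R$4,134,480.00, so EBIT − I = R$12,086,864.00.
DCL = contribution ÷ (EBIT − I) = R$23,887,644.00 ÷ R$12,086,864.00 = 1.9763.

1.98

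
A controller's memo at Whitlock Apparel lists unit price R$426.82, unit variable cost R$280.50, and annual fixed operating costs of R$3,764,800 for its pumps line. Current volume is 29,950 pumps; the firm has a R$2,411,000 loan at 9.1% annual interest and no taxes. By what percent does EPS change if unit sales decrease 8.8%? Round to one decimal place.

At 29,950 units, contribution = 29,950 × R$146.32 = R$4,382,284.00.
Operating income = contribution − fixed costs = R$4,382,284.00 − R$3,764,800 = R$617,484.00.
After interest of R$219,401.00, pre-tax earnings = R$398,083.00.
Degree of combined leverage = contribution ÷ (EBIT − I) = R$4,382,284.00 ÷ R$398,083.00 = 11.0085.
%ΔEPS = DCL × %ΔSales = 11.0085 × -8.8% = -96.9%.

-96.9%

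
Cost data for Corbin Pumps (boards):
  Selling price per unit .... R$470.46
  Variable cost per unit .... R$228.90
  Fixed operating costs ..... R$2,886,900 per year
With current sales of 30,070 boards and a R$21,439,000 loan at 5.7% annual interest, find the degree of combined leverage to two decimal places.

Total contribution margin = 30,070 × R$241.56 = R$7,263,709.20.
Subtracting fixed costs: EBIT = R$7,263,709.20 − R$2,886,900 = R$4,376,809.20. Interest = R$1,222,023.00, so EBIT − I = R$3,154,786.20.
Degree of total leverage = total CM / (EBIT − interest) = R$7,263,709.20 / R$3,154,786.20 = 2.3024.

2.30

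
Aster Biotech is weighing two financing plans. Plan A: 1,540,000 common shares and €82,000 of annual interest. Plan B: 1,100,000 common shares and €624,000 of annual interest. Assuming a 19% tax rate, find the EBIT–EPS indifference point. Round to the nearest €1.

€1,979,000

At indifference, (EBIT − 82,000)(1 − t)/1,540,000 = (EBIT − 624,000)(1 − t)/1,100,000.
The (1 − t) factor cancels: (EBIT − 82,000) × 1,100,000 = (EBIT − 624,000) × 1,540,000.
EBIT × (1,540,000 − 1,100,000) = 624,000 × 1,540,000 − 82,000 × 1,100,000 = 870,760,000,000, so EBIT = 870,760,000,000 ÷ 440,000 = 1,979,000.00.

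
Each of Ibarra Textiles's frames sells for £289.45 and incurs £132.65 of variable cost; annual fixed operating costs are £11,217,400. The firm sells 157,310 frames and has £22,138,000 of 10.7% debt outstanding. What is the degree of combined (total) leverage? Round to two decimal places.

Contribution at this volume is 157,310 × £156.80 = £24,666,208.00.
Operating income = contribution − fixed costs = £24,666,208.00 − £11,217,400 = £13,448,808.00. Interest = £2,368,766.00, so EBIT − I = £11,080,042.00.
DCL = contribution ÷ (EBIT − I) = £24,666,208.00 ÷ £11,080,042.00 = 2.2262.

2.23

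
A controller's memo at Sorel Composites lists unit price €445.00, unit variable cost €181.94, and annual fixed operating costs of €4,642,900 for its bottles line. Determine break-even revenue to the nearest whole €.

CM per unit = €445.00 − €181.94 = €263.06; CM ratio = €263.06 / €445.00 = 0.5911.
Break-even revenue = fixed costs × price ÷ CM = €4,642,900 × €445.00 ÷ €263.06 = €7,854,066.

€7,854,066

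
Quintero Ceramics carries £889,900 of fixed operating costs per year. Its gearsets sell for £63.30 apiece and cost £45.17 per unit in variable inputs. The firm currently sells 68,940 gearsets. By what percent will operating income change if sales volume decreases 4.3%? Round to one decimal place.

-14.9%

At 68,940 units, contribution = 68,940 × £18.13 = £1,249,882.20.
Operating income = contribution − fixed costs = £1,249,882.20 − £889,900 = £359,982.20.
So DOL = total CM / EBIT = £1,249,882.20 / £359,982.20 = 3.4721.
%ΔEBIT = DOL × %ΔSales = 3.4721 × -4.3% = -14.9%.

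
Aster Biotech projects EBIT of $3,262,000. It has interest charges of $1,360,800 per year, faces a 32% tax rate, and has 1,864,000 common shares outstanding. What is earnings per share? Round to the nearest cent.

$0.69

Pre-tax income = $3,262,000 − $1,360,800.00 = $1,901,200.00.
Net income = $1,901,200.00 × (1 − 0.32) = $1,292,816.00.
Per share: $1,292,816.00 / 1,864,000 shares = $0.69.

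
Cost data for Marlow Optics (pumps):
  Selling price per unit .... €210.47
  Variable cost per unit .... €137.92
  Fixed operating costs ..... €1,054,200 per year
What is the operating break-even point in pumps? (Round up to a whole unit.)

Unit CM = price − variable cost = €210.47 − €137.92 = €72.55.
Units to break even: €1,054,200 ÷ €72.55 = 14,530.67, rounded up to 14,531.

14,531 pumps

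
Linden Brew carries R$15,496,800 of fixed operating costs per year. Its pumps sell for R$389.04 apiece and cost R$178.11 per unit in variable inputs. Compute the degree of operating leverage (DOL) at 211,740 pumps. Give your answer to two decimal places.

At 211,740 units, contribution = 211,740 × R$210.93 = R$44,662,318.20.
Operating income = contribution − fixed costs = R$44,662,318.20 − R$15,496,800 = R$29,165,518.20.
DOL = contribution ÷ EBIT = R$44,662,318.20 ÷ R$29,165,518.20 = 1.5313.

1.53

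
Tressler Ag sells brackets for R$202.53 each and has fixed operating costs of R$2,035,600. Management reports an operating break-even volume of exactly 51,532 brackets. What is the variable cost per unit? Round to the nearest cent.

Contribution per unit must be FC / Q = R$2,035,600 / 51,532 = R$39.5017.
Hence VC = price − CM = R$202.53 − R$39.5017 = R$163.03.

R$163.03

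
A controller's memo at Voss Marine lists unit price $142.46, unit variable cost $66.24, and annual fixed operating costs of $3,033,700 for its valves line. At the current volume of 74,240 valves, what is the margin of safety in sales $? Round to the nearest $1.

Unit CM = price − variable cost = $142.46 − $66.24 = $76.22. Break-even units = $3,033,700 ÷ $76.22 = 39,801.89; break-even revenue = 39,801.89 × $142.46 = $5,670,177.15.
Actual sales revenue = 74,240 × $142.46 = $10,576,230.40.
Margin of safety = $10,576,230.40 − $5,670,177.15 = $4,906,053.

$4,906,053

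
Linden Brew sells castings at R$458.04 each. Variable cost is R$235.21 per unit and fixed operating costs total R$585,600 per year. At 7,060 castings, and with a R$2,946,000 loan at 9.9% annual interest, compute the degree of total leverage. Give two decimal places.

At 7,060 units, contribution = 7,060 × R$222.83 = R$1,573,179.80.
EBIT = R$1,573,179.80 − R$585,600 = R$987,579.80. Interest = R$291,654.00, so EBIT − I = R$695,925.80.
DCL = contribution ÷ (EBIT − I) = R$1,573,179.80 ÷ R$695,925.80 = 2.2606.

2.26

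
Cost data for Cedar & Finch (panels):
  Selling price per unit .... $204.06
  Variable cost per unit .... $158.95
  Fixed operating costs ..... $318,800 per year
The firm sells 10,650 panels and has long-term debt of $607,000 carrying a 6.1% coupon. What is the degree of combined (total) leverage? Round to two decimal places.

3.86

Total contribution margin = 10,650 × $45.11 = $480,421.50.
Operating income = contribution − fixed costs = $480,421.50 − $318,800 = $161,621.50. Interest = $37,027.00, so EBIT − I = $124,594.50.
DCL = contribution ÷ (EBIT − I) = $480,421.50 ÷ $124,594.50 = 3.8559.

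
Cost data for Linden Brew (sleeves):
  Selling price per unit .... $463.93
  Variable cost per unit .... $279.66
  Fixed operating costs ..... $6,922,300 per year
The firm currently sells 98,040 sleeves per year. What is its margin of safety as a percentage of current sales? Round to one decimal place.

Contribution margin per unit = $463.93 − $279.66 = $184.27. Break-even units = $6,922,300 ÷ $184.27 = 37,566.07; break-even revenue = 37,566.07 × $463.93 = $17,428,027.56.
Actual sales revenue = 98,040 × $463.93 = $45,483,697.20.
Margin of safety = ($45,483,697.20 − $17,428,027.56) ÷ $45,483,697.20 = 61.7%.

61.7%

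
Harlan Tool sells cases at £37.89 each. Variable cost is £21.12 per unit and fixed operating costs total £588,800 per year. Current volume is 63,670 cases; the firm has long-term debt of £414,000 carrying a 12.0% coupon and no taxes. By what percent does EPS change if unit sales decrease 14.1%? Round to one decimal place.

-35.1%

Total contribution margin = 63,670 × £16.77 = £1,067,745.90.
Subtracting fixed costs: EBIT = £1,067,745.90 − £588,800 = £478,945.90.
Interest = £49,680.00, so EBIT − I = £429,265.90.
DCL = total CM / (EBIT − I) = £1,067,745.90 / £429,265.90 = 2.4874.
%ΔEPS = DCL × %ΔSales = 2.4874 × -14.1% = -35.1%.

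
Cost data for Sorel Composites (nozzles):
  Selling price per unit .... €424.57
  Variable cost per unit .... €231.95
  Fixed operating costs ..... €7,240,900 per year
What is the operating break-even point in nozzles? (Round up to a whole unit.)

37,592 nozzles

Contribution margin per unit = €424.57 − €231.95 = €192.62.
Break-even volume = fixed costs ÷ CM per unit = €7,240,900 ÷ €192.62 = 37,591.63, so 37,592 nozzles.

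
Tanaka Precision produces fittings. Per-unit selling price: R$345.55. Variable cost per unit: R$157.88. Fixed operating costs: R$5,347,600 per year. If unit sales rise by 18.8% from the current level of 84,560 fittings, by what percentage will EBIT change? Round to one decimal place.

+28.4%

At 84,560 units, contribution = 84,560 × R$187.67 = R$15,869,375.20.
Subtracting fixed costs: EBIT = R$15,869,375.20 − R$5,347,600 = R$10,521,775.20.
So DOL = total CM / EBIT = R$15,869,375.20 / R$10,521,775.20 = 1.5082.
Operating income changes by 1.5082 × +18.8% = +28.4%.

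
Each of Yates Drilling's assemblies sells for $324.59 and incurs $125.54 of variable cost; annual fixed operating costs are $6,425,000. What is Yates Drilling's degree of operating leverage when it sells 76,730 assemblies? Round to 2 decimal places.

Total contribution margin = 76,730 × $199.05 = $15,273,106.50.
Operating income = contribution − fixed costs = $15,273,106.50 − $6,425,000 = $8,848,106.50.
DOL = contribution ÷ EBIT = $15,273,106.50 ÷ $8,848,106.50 = 1.7261.

1.73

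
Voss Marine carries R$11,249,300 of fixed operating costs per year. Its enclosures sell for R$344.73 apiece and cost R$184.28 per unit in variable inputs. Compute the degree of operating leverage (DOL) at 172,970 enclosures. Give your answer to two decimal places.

At 172,970 units, contribution = 172,970 × R$160.45 = R$27,753,036.50.
Subtracting fixed costs: EBIT = R$27,753,036.50 − R$11,249,300 = R$16,503,736.50.
So DOL = total CM / EBIT = R$27,753,036.50 / R$16,503,736.50 = 1.6816.

1.68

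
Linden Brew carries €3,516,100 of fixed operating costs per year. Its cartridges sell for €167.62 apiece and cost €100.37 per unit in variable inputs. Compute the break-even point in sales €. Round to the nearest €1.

€8,763,847

CM per unit = €167.62 − €100.37 = €67.25; CM ratio = €67.25 / €167.62 = 0.4012.
Break-even sales = FC ÷ CM ratio = €3,516,100 × €167.62 / €67.25 = €8,763,847.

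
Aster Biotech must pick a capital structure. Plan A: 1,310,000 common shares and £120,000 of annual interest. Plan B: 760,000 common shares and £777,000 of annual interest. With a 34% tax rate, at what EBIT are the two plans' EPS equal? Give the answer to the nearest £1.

At indifference, (EBIT − 120,000)(1 − t)/1,310,000 = (EBIT − 777,000)(1 − t)/760,000.
The (1 − t) factor cancels: (EBIT − 120,000) × 760,000 = (EBIT − 777,000) × 1,310,000.
EBIT × (1,310,000 − 760,000) = 777,000 × 1,310,000 − 120,000 × 760,000 = 926,670,000,000, so EBIT = 926,670,000,000 ÷ 550,000 = 1,684,854.55.

£1,684,855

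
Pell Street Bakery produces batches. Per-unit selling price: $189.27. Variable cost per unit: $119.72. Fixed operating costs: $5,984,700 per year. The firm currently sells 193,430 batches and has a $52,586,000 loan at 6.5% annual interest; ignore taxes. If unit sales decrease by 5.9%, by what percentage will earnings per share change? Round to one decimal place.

Total contribution margin = 193,430 × $69.55 = $13,453,056.50.
EBIT = $13,453,056.50 − $5,984,700 = $7,468,356.50.
Interest = $3,418,090.00, so EBIT − I = $4,050,266.50.
Degree of combined leverage = contribution ÷ (EBIT − I) = $13,453,056.50 ÷ $4,050,266.50 = 3.3215.
EPS therefore changes by 3.3215 × (-5.9%) = -19.6%.

-19.6%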